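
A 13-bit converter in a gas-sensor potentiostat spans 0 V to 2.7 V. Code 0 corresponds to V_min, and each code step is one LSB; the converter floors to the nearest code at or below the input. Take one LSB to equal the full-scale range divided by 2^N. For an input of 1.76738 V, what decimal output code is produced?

V_FS = 2.7 V. LSB = 2.7 V / 2^13 ≈ 329.6 µV.
code = ⌊(V_in − V_min)/LSB⌋ = ⌊(V_in − V_min) × 2^13 / range⌋
     = ⌊(1.76738 − (0)) × 8192 / 2.7⌋ = ⌊1.76738 × 8192/2.7⌋
     = ⌊5362.362⌋ = 5362.

5362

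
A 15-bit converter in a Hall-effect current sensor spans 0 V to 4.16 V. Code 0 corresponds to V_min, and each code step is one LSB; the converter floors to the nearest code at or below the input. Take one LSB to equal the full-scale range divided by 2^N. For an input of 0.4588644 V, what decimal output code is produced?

V_FS = 4.16 V. LSB = 4.16 V / 2^15 ≈ 127.0 µV.
code = ⌊(V_in − V_min)/LSB⌋ = ⌊(V_in − V_min) × 2^15 / range⌋
     = ⌊(0.4588644 − (0)) × 32768 / 4.16⌋ = ⌊0.4588644 × 32768/4.16⌋
     = ⌊3614.440⌋ = 3614.

3614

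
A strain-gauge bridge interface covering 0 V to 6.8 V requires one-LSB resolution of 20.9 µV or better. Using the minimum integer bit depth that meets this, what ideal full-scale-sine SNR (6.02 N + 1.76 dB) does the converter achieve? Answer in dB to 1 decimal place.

116.1 dB

Range is 6.8 V.
Required number of levels: 6.8/20.9 µV = 325360; smallest N with 2^N ≥ that is 19.
6.02(19) + 1.76 = 116.14 dB.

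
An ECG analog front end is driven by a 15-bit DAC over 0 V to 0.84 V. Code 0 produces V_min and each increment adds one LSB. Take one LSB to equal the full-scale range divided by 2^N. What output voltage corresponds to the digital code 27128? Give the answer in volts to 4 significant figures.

Full-scale range = 0.84 V. LSB = 0.84 V / 2^15.
V_out = V_min + code × LSB = 0 V + 27128 × 0.84 V / 32768
      = 0 V + 0.695420 V = 0.695420 V.

0.6954 V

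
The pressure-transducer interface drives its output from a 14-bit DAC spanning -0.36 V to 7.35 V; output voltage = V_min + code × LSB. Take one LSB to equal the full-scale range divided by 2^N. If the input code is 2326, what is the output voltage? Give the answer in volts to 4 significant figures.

Span: 7.35 V − (-0.36 V) = 7.71 V. LSB = 7.71 V / 2^14.
V_out = V_min + code × LSB = -0.36 V + 2326 × 7.71 V / 16384
      = -0.36 + 1.09457 = 0.734572 V.

0.7346 V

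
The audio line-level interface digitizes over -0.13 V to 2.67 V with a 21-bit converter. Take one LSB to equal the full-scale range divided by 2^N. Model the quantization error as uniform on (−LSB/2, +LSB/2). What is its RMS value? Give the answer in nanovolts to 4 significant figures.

Span: 2.67 V − (-0.13 V) = 2.8 V.
LSB = 2.8 V / 2^21 = 1.33514 µV.
RMS of a uniform error over width LSB is LSB/√12 = 385.4 nV.

385.4 nV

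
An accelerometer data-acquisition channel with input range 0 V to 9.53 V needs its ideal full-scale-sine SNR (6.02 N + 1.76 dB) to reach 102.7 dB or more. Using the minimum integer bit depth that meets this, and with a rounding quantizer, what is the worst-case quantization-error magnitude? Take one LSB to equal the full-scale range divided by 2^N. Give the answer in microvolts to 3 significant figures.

36.4 µV

Span = 9.53 V.
N ≥ (102.7 − 1.76)/6.02 = 16.767 → N_min = 17.
One LSB is 9.53 V / 131072 = 72.708 µV.
Max error for round-to-nearest is LSB/2 = 36.4 µV.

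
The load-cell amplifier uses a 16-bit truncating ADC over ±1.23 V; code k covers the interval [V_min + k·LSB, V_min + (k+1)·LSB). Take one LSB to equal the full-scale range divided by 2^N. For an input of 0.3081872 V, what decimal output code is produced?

Span: 1.23 V − (-1.23 V) = 2.46 V. LSB = 2.46 V / 2^16 ≈ 37.54 µV.
V_in − V_min = 0.3081872 − (-1.23) = 1.5381872 V.
Divide by LSB: 1.5381872 × 65536/2.46 = 40978.3075.
Truncating gives code 40978.

40978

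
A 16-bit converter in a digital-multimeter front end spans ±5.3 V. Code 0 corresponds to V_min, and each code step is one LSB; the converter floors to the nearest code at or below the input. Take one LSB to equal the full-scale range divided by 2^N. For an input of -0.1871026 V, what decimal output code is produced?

The full-scale span is 5.3 − (-5.3) = 10.6 V. LSB = 10.6 V / 2^16 ≈ 161.7 µV.
V_in − V_min = -0.1871026 − (-5.3) = 5.1128974 V.
Divide by LSB: 5.1128974 × 65536/10.6 = 31611.2117.
Truncating gives code 31611.

31611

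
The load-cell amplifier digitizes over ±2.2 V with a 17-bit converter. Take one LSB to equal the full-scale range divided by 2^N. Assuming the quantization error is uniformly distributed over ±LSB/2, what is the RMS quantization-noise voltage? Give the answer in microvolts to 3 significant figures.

Span: 2.2 V − (-2.2 V) = 4.4 V.
LSB = 4.4 V ÷ 2^17 = 4.4/131072 V = 33.569 µV.
V_rms = LSB/√12 = 33.569 µV / √12 = 9.69 µV.

9.69 µV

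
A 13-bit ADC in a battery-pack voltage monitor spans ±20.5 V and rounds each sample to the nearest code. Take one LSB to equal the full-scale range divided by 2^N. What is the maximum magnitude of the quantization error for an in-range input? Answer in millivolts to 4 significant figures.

Range = 20.5 − (-20.5) = 41 V.
LSB = 41 V ÷ 2^13 = 41/8192 V = 5.00488 mV.
A rounding quantizer has |error| ≤ LSB/2 = 2.502 mV.

2.502 mV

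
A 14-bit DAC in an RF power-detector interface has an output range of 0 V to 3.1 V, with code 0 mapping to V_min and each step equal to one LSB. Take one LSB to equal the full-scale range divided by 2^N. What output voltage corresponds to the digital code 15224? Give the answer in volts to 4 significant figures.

V_FS = 3.1 V. LSB = 3.1 V / 2^14.
V_out = V_min + code × LSB = 0 V + 15224 × 3.1 V / 16384
      = 0 V + 2.88052 V = 2.88052 V.

2.881 V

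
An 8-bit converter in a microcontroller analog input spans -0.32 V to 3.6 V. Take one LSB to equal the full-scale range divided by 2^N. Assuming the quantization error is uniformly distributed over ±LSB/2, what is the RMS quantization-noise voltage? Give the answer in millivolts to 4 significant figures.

Range = 3.6 − (-0.32) = 3.92 V.
One LSB is 3.92 V / 256 = 15.3125 mV.
RMS of a uniform error over width LSB is LSB/√12 = 4.420 mV.

4.420 mV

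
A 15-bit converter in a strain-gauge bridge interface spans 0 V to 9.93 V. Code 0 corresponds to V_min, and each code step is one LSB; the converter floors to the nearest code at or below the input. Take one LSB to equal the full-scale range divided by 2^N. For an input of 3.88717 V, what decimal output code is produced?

12827

Full-scale range = 9.93 V. LSB = 9.93 V / 2^15 ≈ 303.0 µV.
code = ⌊(V_in − V_min)/LSB⌋ = ⌊(V_in − V_min) × 2^15 / range⌋
     = ⌊(3.88717 − (0)) × 32768 / 9.93⌋ = ⌊3.88717 × 32768/9.93⌋
     = ⌊12827.270⌋ = 12827.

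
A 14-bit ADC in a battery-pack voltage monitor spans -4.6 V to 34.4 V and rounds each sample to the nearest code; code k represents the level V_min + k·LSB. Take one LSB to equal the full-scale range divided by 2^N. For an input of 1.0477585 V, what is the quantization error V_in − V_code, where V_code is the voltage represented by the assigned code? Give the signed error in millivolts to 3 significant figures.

Span: 34.4 V − (-4.6 V) = 39 V. LSB = 39 V / 2^14 ≈ 2.380 mV.
(V_in − V_min)/LSB = (1.0477585 − (-4.6)) × 16384/39 = 2372.6378 → nearest code k = 2373.
V_code = -4.6 + (2373/16384) × 39 = 1.0486206055 V.
Error = V_in − V_code = 1.0477585 − (1.0486206055) = −0.862 mV.

−0.862 mV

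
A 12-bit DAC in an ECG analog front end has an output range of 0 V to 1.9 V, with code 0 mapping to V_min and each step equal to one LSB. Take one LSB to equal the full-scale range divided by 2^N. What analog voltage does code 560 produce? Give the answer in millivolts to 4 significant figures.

Range is 1.9 V. LSB = 1.9 V / 2^12.
Output = V_min + (560/4096) × range = 0 + 0.136719 × 1.9 V
      = 0 + 0.259766 = 0.259766 V.

259.8 mV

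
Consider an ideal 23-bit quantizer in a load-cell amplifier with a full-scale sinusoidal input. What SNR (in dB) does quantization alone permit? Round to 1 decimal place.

140.2 dB

SNR = 6.02·23 + 1.76 = 140.22 dB.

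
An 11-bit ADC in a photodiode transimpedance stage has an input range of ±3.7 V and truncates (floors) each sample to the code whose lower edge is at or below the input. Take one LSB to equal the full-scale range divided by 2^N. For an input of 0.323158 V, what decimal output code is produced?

The full-scale span is 3.7 − (-3.7) = 7.4 V. LSB = 7.4 V / 2^11 ≈ 3.613 mV.
code = ⌊(V_in − V_min)/LSB⌋ = ⌊(V_in − V_min) × 2^11 / range⌋
     = ⌊(0.323158 − (-3.7)) × 2048 / 7.4⌋ = ⌊4.023158 × 2048/7.4⌋
     = ⌊1113.436⌋ = 1113.

1113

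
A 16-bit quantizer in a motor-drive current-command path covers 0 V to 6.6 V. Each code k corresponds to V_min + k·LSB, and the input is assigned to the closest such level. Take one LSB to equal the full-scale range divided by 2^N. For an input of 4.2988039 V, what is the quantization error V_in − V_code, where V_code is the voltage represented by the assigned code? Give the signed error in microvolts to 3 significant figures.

Span = 6.6 V. LSB = 6.6 V / 2^16 ≈ 100.7 µV.
Position in LSBs: (4.2988039 − (0)) × 65536/6.6 = 42685.8201; rounding gives k = 42686.
Reconstructed level: 0 + 42686 × 6.6/65536 V = 4.2988220215 V.
e = 4.2988039 − (4.2988220215) = −18.1 µV.

−18.1 µV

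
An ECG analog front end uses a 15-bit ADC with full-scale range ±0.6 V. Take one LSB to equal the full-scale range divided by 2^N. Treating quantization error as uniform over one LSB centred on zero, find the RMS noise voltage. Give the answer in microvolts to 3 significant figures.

Span: 0.6 V − (-0.6 V) = 1.2 V.
LSB = 1.2 V ÷ 2^15 = 1.2/32768 V = 36.621 µV.
RMS of a uniform error over width LSB is LSB/√12 = 10.6 µV.

10.6 µV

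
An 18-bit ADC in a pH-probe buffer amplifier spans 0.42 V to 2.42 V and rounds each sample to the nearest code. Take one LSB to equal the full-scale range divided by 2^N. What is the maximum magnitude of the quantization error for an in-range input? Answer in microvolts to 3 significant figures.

Full-scale range = 2.42 V − (0.42 V) = 2 V.
LSB = 2 V / 2^18 = 7.6294 µV.
A rounding quantizer has |error| ≤ LSB/2 = 3.81 µV.

3.81 µV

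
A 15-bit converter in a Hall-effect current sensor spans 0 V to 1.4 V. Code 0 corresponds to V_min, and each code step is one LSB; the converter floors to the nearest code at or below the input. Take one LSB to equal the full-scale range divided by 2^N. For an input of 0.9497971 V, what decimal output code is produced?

Span = 1.4 V. LSB = 1.4 V / 2^15 ≈ 42.72 µV.
(V_in − V_min) × 2^15/range = (0.9497971 − (0)) × 32768/1.4 = 22230.680.
Floor → code = 22230.

22230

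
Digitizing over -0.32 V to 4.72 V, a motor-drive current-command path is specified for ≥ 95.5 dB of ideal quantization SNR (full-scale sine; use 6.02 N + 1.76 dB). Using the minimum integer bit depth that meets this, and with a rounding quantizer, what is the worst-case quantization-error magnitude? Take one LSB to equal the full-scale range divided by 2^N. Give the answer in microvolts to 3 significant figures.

38.5 µV

The full-scale span is 4.72 − (-0.32) = 5.04 V.
N ≥ (95.5 − 1.76)/6.02 = 15.571 → N_min = 16.
LSB = 5.04 V ÷ 2^16 = 5.04/65536 V = 76.904 µV.
Half an LSB is 38.5 µV.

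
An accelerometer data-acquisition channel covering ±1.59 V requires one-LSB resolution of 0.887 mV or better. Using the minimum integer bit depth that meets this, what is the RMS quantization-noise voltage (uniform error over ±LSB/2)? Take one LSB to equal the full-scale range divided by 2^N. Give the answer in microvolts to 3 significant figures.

The full-scale span is 1.59 − (-1.59) = 3.18 V.
Need 2^N ≥ 3.18 V / 0.887 mV = 3585 → N_min = 12.
LSB = 3.18 V ÷ 2^12 = 3.18/4096 V = 0.77637 mV.
σ_q = LSB/√12 = 0.77637 mV/3.4641 = 224 µV.

224 µV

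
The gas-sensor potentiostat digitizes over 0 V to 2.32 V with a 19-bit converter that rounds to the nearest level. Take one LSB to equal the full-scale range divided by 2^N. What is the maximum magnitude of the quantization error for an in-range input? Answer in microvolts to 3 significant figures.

2.21 µV

Full-scale range = 2.32 V.
One LSB is 2.32 V / 524288 = 4.4250 µV.
A rounding quantizer has |error| ≤ LSB/2 = 2.21 µV.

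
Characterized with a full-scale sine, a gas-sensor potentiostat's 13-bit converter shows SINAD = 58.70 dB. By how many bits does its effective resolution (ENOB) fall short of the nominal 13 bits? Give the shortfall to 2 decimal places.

3.54 bits

Effective bits = (58.70 − 1.76)/6.02 = 9.4585.
Lost resolution: 13 − 9.4585 = 3.5415 bits.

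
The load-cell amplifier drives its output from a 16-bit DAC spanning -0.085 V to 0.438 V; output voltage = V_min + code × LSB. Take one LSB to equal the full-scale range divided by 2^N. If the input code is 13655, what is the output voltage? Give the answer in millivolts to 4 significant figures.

Range = 0.438 − (-0.085) = 0.523 V. LSB = 0.523 V / 2^16.
V_out = V_min + code × LSB = -0.085 V + 13655 × 0.523 V / 65536
      = -0.085 V + 0.108972 V = 0.0239716 V.

23.97 mV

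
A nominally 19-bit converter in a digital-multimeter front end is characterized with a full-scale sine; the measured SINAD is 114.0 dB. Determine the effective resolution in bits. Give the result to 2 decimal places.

ENOB = (SINAD − 1.76) / 6.02 = (114.0 − 1.76) / 6.02 = 112.24 / 6.02 = 18.6445.

18.64 bits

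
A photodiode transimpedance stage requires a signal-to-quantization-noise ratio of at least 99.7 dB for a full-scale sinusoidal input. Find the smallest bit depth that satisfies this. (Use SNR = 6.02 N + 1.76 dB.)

Required N = ⌈(99.7 − 1.76)/6.02⌉ = ⌈16.269⌉ = 17.

17 bits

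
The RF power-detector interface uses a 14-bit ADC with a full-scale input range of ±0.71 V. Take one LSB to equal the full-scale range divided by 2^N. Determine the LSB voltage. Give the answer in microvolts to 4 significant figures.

Range = 0.71 − (-0.71) = 1.42 V.
There are 2^14 = 16384 steps.
LSB = 1.42 V / 2^14 = 86.67 µV.

86.67 µV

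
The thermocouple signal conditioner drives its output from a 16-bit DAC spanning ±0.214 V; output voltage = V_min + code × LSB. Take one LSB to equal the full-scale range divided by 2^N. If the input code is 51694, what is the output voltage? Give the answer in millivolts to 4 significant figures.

123.6 mV

The full-scale span is 0.214 − (-0.214) = 0.428 V. LSB = 0.428 V / 2^16.
V_out = -0.214 + 51694 × (0.428/65536) V
      = -0.214 V + 0.337601 V = 0.123601 V.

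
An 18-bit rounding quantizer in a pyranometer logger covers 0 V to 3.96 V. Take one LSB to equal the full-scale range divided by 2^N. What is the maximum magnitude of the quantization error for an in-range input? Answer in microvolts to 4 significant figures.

Full-scale range = 3.96 V.
One LSB is 3.96 V / 262144 = 15.1062 µV.
Worst-case error for round-to-nearest is half an LSB: 7.553 µV.

7.553 µV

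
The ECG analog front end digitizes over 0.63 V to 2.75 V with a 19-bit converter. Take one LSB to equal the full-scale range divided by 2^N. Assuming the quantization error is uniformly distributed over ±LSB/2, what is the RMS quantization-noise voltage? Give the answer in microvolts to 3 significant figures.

Full-scale range = 2.75 V − (0.63 V) = 2.12 V.
LSB = 2.12 V ÷ 2^19 = 2.12/524288 V = 4.0436 µV.
For a uniform distribution on [−LSB/2, +LSB/2], V_rms = LSB/√12 = 4.0436 µV/3.4641 = 1.17 µV.

1.17 µV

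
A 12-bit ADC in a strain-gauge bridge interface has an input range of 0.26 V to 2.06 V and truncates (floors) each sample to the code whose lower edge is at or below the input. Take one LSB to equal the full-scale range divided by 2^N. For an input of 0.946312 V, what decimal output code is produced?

The full-scale span is 2.06 − (0.26) = 1.8 V. LSB = 1.8 V / 2^12 ≈ 439.5 µV.
code = ⌊(V_in − V_min)/LSB⌋ = ⌊(V_in − V_min) × 2^12 / range⌋
     = ⌊(0.946312 − (0.26)) × 4096 / 1.8⌋ = ⌊0.686312 × 4096/1.8⌋
     = ⌊1561.741⌋ = 1561.

1561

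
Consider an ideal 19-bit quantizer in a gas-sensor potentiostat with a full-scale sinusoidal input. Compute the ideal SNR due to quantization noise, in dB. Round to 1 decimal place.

Ideal quantization SNR: 6.02 × 19 + 1.76 dB = 116.1 dB.

116.1 dB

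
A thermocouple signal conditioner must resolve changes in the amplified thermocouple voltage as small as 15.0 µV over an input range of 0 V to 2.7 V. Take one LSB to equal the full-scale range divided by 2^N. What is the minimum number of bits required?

Range is 2.7 V.
Need 2^N ≥ 2.7 V / 15.0 µV = 180000 → N_min = 18.

18 bits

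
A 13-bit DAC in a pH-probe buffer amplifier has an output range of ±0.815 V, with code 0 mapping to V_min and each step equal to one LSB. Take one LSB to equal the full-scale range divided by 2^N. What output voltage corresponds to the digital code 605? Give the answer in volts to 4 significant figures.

-0.6946 V

The full-scale span is 0.815 − (-0.815) = 1.63 V. LSB = 1.63 V / 2^13.
V_out = -0.815 + 605 × (1.63/8192) V
      = -0.815 V + 0.120380 V = -0.694620 V.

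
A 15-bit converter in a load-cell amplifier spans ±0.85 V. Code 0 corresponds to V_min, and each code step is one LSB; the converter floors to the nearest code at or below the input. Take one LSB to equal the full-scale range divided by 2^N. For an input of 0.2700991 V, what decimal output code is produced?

Full-scale range = 0.85 V − (-0.85 V) = 1.7 V. LSB = 1.7 V / 2^15 ≈ 51.88 µV.
V_in − V_min = 0.2700991 − (-0.85) = 1.1200991 V.
Divide by LSB: 1.1200991 × 32768/1.7 = 21590.2396.
Truncating gives code 21590.

21590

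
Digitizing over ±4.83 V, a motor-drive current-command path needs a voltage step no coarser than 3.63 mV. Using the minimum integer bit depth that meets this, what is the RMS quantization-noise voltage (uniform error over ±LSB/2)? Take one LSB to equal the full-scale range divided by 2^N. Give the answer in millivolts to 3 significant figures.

0.681 mV

Span: 4.83 V − (-4.83 V) = 9.66 V.
9.66 V / 3.63 mV = 2661. Since 2^11 = 2048 and 2^12 = 4096, N = 12.
One LSB is 9.66 V / 4096 = 2.3584 mV.
RMS noise = LSB/√12 = 0.681 mV.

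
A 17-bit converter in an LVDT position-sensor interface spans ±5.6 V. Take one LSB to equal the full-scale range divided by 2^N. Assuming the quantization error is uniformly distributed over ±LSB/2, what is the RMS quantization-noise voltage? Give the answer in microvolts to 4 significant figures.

Span: 5.6 V − (-5.6 V) = 11.2 V.
LSB = 11.2 V ÷ 2^17 = 11.2/131072 V = 85.4492 µV.
V_rms = LSB/√12 = 85.4492 µV / √12 = 24.67 µV.

24.67 µV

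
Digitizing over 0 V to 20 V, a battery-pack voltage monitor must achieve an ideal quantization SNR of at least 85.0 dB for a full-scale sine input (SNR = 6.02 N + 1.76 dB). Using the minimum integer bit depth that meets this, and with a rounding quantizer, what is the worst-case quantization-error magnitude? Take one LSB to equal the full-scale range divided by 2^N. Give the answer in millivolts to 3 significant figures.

Full-scale range = 20 V.
6.02 N + 1.76 ≥ 85.0 gives N ≥ 13.827, so the minimum integer is 14.
Step size = 20/16384 V = 1.2207 mV.
|e|_max = LSB/2 = 0.610 mV.

0.610 mV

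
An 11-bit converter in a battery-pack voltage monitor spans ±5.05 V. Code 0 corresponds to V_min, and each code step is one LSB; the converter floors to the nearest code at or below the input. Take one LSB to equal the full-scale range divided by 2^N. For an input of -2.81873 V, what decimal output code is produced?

452

Range = 5.05 − (-5.05) = 10.1 V. LSB = 10.1 V / 2^11 ≈ 4.932 mV.
code = ⌊(V_in − V_min)/LSB⌋ = ⌊(V_in − V_min) × 2^11 / range⌋
     = ⌊(-2.81873 − (-5.05)) × 2048 / 10.1⌋ = ⌊2.23127 × 2048/10.1⌋
     = ⌊452.440⌋ = 452.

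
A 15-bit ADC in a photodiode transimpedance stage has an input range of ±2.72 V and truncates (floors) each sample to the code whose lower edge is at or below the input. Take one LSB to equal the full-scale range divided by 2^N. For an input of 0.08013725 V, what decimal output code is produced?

Full-scale range = 2.72 V − (-2.72 V) = 5.44 V. LSB = 5.44 V / 2^15 ≈ 166.0 µV.
code = ⌊(V_in − V_min)/LSB⌋ = ⌊(V_in − V_min) × 2^15 / range⌋
     = ⌊(0.08013725 − (-2.72)) × 32768 / 5.44⌋ = ⌊2.80013725 × 32768/5.44⌋
     = ⌊16866.709⌋ = 16866.

16866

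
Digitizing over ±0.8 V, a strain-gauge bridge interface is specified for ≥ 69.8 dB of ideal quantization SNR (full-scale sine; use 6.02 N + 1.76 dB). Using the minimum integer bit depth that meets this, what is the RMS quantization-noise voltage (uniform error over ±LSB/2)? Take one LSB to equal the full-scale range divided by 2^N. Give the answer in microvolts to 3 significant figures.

Full-scale range = 0.8 V − (-0.8 V) = 1.6 V.
N ≥ (69.8 − 1.76)/6.02 = 11.302 → N_min = 12.
Step size = 1.6/4096 V = 390.63 µV.
V_rms = LSB/√12 = 113 µV.

113 µV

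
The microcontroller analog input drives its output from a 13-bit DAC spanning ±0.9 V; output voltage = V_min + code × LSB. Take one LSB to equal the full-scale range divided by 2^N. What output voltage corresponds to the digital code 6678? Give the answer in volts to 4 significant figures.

0.5673 V

Full-scale range = 0.9 V − (-0.9 V) = 1.8 V. LSB = 1.8 V / 2^13.
V_out = V_min + code × LSB = -0.9 V + 6678 × 1.8 V / 8192
      = -0.9 + 1.46733 = 0.567334 V.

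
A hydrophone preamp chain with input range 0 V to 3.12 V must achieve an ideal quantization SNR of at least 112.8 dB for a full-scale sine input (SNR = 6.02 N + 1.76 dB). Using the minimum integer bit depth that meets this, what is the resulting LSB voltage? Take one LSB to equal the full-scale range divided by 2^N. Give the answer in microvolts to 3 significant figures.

5.95 µV

Span = 3.12 V.
Required N = ⌈(112.8 − 1.76)/6.02⌉ = ⌈18.445⌉ = 19.
LSB = 3.12 V / 2^19 = 5.95 µV.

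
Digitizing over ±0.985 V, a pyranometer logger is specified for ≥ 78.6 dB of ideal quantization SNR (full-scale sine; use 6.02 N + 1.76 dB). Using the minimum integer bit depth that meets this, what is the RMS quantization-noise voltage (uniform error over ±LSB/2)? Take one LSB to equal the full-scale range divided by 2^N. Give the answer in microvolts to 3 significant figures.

69.4 µV

Full-scale range = 0.985 V − (-0.985 V) = 1.97 V.
N ≥ (78.6 − 1.76)/6.02 = 12.764 → N_min = 13.
LSB = 1.97 V / 2^13 = 240.48 µV.
V_rms = LSB/√12 = 69.4 µV.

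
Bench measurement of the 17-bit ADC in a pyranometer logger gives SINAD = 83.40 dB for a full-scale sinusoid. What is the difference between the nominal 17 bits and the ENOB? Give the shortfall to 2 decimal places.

Effective bits = (83.40 − 1.76)/6.02 = 13.5615.
Shortfall = 17 − 13.5615 = 3.4385 bits.

3.44 bits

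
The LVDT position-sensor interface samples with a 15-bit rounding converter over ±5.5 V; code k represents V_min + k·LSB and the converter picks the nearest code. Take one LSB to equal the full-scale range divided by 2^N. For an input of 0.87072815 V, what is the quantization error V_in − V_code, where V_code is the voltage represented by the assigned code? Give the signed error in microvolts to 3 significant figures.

−60.4 µV

Range = 5.5 − (-5.5) = 11 V. LSB = 11 V / 2^15 ≈ 335.7 µV.
Position in LSBs: (0.87072815 − (-5.5)) × 32768/11 = 18977.8200; rounding gives k = 18978.
V_code = V_min + k × range/2^15 = -5.5 + 18978 × 11/32768 = 0.87078857422 V.
e = 0.87072815 − (0.87078857422) = −60.4 µV.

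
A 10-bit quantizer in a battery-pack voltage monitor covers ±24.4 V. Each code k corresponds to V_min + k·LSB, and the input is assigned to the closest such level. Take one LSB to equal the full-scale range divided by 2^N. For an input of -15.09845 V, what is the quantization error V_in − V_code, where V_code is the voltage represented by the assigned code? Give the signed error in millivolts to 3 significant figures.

Full-scale range = 24.4 V − (-24.4 V) = 48.8 V. LSB = 48.8 V / 2^10 ≈ 47.66 mV.
Position in LSBs: (-15.09845 − (-24.4)) × 1024/48.8 = 195.1801; rounding gives k = 195.
Reconstructed level: -24.4 + 195 × 48.8/1024 V = -15.10703125 V.
Error = V_in − V_code = -15.09845 − (-15.10703125) = +8.58 mV.

+8.58 mV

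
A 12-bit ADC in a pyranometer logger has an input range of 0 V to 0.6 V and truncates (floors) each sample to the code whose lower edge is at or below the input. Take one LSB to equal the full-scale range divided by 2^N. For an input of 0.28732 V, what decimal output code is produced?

1961

Full-scale range = 0.6 V. LSB = 0.6 V / 2^12 ≈ 146.5 µV.
V_in − V_min = 0.28732 − (0) = 0.28732 V.
Divide by LSB: 0.28732 × 4096/0.6 = 1961.4379.
Truncating gives code 1961.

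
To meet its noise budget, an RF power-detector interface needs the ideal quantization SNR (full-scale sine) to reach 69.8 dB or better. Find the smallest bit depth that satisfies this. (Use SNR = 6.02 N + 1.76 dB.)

12 bits

Required N = ⌈(69.8 − 1.76)/6.02⌉ = ⌈11.302⌉ = 12.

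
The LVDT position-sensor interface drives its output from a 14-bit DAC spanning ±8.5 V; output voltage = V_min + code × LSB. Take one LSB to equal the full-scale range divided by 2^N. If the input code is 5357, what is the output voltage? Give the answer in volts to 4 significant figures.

-2.942 V

The full-scale span is 8.5 − (-8.5) = 17 V. LSB = 17 V / 2^14.
V_out = V_min + code × LSB = -8.5 V + 5357 × 17 V / 16384
      = -8.5 + 5.55841 = -2.94159 V.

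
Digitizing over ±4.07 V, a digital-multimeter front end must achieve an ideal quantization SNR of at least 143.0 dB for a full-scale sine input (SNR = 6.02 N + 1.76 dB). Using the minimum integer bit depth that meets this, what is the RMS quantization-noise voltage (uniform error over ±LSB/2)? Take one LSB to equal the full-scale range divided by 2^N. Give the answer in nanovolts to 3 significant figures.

140 nV

Full-scale range = 4.07 V − (-4.07 V) = 8.14 V.
Solving 6.02 N ≥ 143.0 − 1.76: N ≥ 23.462. Round up → N = 24.
LSB = 8.14 V / 2^24 = 485.18 nV.
RMS noise = LSB/√12 = 140 nV.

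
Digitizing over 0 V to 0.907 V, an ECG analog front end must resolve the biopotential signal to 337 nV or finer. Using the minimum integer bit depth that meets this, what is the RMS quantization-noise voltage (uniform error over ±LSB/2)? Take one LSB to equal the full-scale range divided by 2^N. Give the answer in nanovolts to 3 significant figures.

62.4 nV

Range is 0.907 V.
Levels needed ≥ 0.907/337 nV = 2.691e6. 2^22 = 4194304 suffices, so N_min = 22.
Step size = 0.907/4194304 V = 216.25 nV.
V_rms = LSB/√12 = 62.4 nV.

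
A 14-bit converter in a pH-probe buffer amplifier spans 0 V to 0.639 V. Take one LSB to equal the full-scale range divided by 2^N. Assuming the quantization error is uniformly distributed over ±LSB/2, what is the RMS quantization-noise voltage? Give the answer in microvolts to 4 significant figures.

Span = 0.639 V.
LSB = 0.639 V ÷ 2^14 = 0.639/16384 V = 39.0015 µV.
V_rms = LSB/√12 = 39.0015 µV / √12 = 11.26 µV.

11.26 µV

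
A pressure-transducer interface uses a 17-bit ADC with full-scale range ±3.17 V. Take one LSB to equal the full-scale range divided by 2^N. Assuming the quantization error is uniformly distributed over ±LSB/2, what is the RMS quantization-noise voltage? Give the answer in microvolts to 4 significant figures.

The full-scale span is 3.17 − (-3.17) = 6.34 V.
LSB = 6.34 V ÷ 2^17 = 6.34/131072 V = 48.3704 µV.
V_rms = LSB/√12 = 48.3704 µV / √12 = 13.96 µV.

13.96 µV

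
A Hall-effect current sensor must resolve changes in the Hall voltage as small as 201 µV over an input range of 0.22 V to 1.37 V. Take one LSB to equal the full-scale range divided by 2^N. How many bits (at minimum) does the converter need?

13 bits

Full-scale range = 1.37 V − (0.22 V) = 1.15 V.
1.15 V / 201 µV = 5721. Since 2^12 = 4096 and 2^13 = 8192, N = 13.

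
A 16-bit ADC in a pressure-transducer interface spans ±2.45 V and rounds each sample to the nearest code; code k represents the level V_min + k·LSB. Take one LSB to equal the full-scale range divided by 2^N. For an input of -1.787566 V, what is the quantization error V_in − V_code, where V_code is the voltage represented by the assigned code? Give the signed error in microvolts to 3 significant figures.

The full-scale span is 2.45 − (-2.45) = 4.9 V. LSB = 4.9 V / 2^16 ≈ 74.77 µV.
(-1.787566 − (-2.45)) / LSB = 0.662434 × 65536/4.9 = 8859.8520. Nearest integer: k = 8860.
V_code = -2.45 + (8860/65536) × 4.9 = -1.7875549316 V.
e = -1.787566 − (-1.7875549316) = −11.1 µV.

−11.1 µV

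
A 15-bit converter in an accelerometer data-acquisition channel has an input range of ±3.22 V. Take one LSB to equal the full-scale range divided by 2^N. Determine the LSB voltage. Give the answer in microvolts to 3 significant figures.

197 µV

Full-scale range = 3.22 V − (-3.22 V) = 6.44 V.
Number of codes = 2^15 = 32768.
LSB = 6.44 V / 2^15 = 197 µV.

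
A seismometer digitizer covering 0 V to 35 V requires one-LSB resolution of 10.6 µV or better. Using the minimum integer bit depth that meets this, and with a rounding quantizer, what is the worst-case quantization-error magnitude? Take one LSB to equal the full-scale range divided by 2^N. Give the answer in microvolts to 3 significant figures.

Range is 35 V.
35 V / 10.6 µV = 3.302e6. Since 2^21 = 2097152 and 2^22 = 4194304, N = 22.
LSB = 35 V / 2^22 = 8.3447 µV.
|e|_max = LSB/2 = 4.17 µV.

4.17 µV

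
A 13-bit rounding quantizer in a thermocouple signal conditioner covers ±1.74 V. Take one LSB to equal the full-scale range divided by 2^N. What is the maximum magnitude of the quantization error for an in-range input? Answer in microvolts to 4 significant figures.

Range = 1.74 − (-1.74) = 3.48 V.
One LSB is 3.48 V / 8192 = 424.805 µV.
|e|_max = LSB/2 = 212.4 µV.

212.4 µV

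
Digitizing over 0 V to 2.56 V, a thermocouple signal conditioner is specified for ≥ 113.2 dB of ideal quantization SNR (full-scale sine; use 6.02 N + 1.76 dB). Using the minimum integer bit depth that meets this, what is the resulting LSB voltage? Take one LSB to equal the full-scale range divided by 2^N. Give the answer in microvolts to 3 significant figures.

4.88 µV

Range is 2.56 V.
N ≥ (113.2 − 1.76)/6.02 = 18.512 → N_min = 19.
Step size = 2.56/524288 V = 4.88 µV.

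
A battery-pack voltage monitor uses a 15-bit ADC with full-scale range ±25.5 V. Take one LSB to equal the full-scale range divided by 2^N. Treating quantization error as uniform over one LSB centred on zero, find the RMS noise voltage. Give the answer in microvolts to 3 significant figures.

449 µV

Full-scale range = 25.5 V − (-25.5 V) = 51 V.
LSB = 51 V / 2^15 = 1.5564 mV.
V_rms = LSB/√12 = 1.5564 mV / √12 = 449 µV.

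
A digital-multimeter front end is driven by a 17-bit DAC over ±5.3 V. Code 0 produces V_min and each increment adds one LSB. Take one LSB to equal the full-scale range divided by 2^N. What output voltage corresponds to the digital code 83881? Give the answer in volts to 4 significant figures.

1.484 V

Span: 5.3 V − (-5.3 V) = 10.6 V. LSB = 10.6 V / 2^17.
V_out = -5.3 + 83881 × (10.6/131072) V
      = -5.3 + 6.78359 = 1.48359 V.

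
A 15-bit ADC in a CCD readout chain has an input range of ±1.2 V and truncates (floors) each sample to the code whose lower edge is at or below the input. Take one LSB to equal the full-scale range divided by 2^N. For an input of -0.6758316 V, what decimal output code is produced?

Full-scale range = 1.2 V − (-1.2 V) = 2.4 V. LSB = 2.4 V / 2^15 ≈ 73.24 µV.
(V_in − V_min) × 2^15/range = (-0.6758316 − (-1.2)) × 32768/2.4 = 7156.646.
Floor → code = 7156.

7156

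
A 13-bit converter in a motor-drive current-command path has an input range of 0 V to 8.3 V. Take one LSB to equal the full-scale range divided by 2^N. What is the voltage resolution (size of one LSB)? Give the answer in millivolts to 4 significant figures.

Span = 8.3 V.
Number of codes = 2^13 = 8192.
Step size = 8.3/8192 V = 1.013 mV.

1.013 mV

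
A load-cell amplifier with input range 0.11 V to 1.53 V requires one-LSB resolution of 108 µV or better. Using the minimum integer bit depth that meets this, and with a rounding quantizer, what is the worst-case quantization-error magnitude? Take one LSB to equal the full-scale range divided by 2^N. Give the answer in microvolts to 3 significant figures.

43.3 µV

Range = 1.53 − (0.11) = 1.42 V.
Levels needed ≥ 1.42/108 µV = 13150. 2^14 = 16384 suffices, so N_min = 14.
LSB = 1.42 V ÷ 2^14 = 1.42/16384 V = 86.670 µV.
|e|_max = LSB/2 = 43.3 µV.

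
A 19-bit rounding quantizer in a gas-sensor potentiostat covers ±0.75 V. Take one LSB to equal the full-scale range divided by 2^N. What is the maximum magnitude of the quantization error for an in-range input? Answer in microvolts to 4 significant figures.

Full-scale range = 0.75 V − (-0.75 V) = 1.5 V.
LSB = 1.5 V ÷ 2^19 = 1.5/524288 V = 2.86102 µV.
A rounding quantizer has |error| ≤ LSB/2 = 1.431 µV.

1.431 µV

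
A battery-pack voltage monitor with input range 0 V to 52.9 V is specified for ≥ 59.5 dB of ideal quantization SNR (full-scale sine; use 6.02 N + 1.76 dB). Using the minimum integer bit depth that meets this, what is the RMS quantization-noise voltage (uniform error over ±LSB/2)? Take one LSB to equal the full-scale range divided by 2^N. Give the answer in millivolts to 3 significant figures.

Span = 52.9 V.
N ≥ (59.5 − 1.76)/6.02 = 9.591 → N_min = 10.
One LSB is 52.9 V / 1024 = 51.660 mV.
σ_q = LSB/√12 = 51.660 mV/3.4641 = 14.9 mV.

14.9 mV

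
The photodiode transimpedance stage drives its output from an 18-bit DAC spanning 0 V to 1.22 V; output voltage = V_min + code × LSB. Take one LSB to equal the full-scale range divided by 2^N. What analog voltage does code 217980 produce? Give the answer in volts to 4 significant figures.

V_FS = 1.22 V. LSB = 1.22 V / 2^18.
V_out = 0 + 217980 × (1.22/262144) V
      = 0 + 1.01446 = 1.01446 V.

1.014 V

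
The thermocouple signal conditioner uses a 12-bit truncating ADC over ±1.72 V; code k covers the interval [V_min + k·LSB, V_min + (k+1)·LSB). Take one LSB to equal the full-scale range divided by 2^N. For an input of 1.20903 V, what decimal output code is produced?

Full-scale range = 1.72 V − (-1.72 V) = 3.44 V. LSB = 3.44 V / 2^12 ≈ 0.8398 mV.
(V_in − V_min) × 2^12/range = (1.20903 − (-1.72)) × 4096/3.44 = 3487.589.
Floor → code = 3487.

3487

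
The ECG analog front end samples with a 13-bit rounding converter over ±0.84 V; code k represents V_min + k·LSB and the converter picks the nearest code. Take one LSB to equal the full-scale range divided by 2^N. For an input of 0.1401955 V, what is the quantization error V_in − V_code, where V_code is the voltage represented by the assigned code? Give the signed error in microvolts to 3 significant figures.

−77.9 µV

Span: 0.84 V − (-0.84 V) = 1.68 V. LSB = 1.68 V / 2^13 ≈ 205.1 µV.
Position in LSBs: (0.1401955 − (-0.84)) × 8192/1.68 = 4779.6200; rounding gives k = 4780.
Reconstructed level: -0.84 + 4780 × 1.68/8192 V = 0.1402734375 V.
V_in − V_code = 0.1401955 − (0.1402734375) = −77.9 µV.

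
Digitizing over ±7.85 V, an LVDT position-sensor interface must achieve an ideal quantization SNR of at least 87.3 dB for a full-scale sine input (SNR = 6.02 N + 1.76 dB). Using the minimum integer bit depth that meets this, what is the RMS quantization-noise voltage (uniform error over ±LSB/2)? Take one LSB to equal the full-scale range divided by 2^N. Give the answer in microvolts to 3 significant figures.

138 µV

Range = 7.85 − (-7.85) = 15.7 V.
6.02 N + 1.76 ≥ 87.3 gives N ≥ 14.209, so the minimum integer is 15.
Step size = 15.7/32768 V = 479.13 µV.
σ_q = LSB/√12 = 479.13 µV/3.4641 = 138 µV.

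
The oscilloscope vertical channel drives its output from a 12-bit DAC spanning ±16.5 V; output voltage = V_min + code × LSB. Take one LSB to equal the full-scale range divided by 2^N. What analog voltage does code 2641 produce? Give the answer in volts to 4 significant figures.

Range = 16.5 − (-16.5) = 33 V. LSB = 33 V / 2^12.
V_out = -16.5 + 2641 × (33/4096) V
      = -16.5 V + 21.2776 V = 4.77759 V.

4.778 V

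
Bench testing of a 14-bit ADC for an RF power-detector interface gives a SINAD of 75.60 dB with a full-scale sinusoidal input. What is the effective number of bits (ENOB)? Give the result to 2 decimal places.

12.27 bits

ENOB = (75.60 − 1.76)/6.02 = 12.2658 bits.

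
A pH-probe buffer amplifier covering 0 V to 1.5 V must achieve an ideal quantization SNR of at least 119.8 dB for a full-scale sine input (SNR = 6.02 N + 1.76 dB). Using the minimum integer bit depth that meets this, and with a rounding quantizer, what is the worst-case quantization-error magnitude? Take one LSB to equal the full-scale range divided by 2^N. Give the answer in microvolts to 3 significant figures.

0.715 µV

Span = 1.5 V.
Solving 6.02 N ≥ 119.8 − 1.76: N ≥ 19.608. Round up → N = 20.
One LSB is 1.5 V / 1048576 = 1.4305 µV.
|e|_max = LSB/2 = 0.715 µV.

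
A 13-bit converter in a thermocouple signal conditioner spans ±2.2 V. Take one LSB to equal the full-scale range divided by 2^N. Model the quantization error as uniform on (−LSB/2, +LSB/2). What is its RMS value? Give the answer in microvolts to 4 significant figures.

155.1 µV

The full-scale span is 2.2 − (-2.2) = 4.4 V.
LSB = 4.4 V / 2^13 = 0.537109 mV.
RMS of a uniform error over width LSB is LSB/√12 = 155.1 µV.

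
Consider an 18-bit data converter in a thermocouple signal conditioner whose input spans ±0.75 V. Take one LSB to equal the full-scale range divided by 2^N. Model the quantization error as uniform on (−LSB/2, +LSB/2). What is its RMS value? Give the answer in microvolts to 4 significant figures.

1.652 µV

Range = 0.75 − (-0.75) = 1.5 V.
One LSB is 1.5 V / 262144 = 5.72205 µV.
σ_q = LSB/√12 = 5.72205 µV/3.4641 = 1.652 µV.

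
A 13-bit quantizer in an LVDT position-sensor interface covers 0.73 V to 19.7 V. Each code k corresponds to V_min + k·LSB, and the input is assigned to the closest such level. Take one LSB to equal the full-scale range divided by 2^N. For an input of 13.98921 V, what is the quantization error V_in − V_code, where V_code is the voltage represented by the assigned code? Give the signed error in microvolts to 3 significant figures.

−338 µV

Full-scale range = 19.7 V − (0.73 V) = 18.97 V. LSB = 18.97 V / 2^13 ≈ 2.316 mV.
Position in LSBs: (13.98921 − (0.73)) × 8192/18.97 = 5725.8539; rounding gives k = 5726.
V_code = V_min + k × range/2^13 = 0.73 + 5726 × 18.97/8192 = 13.98954834 V.
e = 13.98921 − (13.98954834) = −338 µV.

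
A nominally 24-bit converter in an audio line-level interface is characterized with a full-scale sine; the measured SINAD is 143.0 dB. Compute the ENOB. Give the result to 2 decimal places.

23.46 bits

ENOB = (143.0 − 1.76)/6.02 = 23.4618 bits.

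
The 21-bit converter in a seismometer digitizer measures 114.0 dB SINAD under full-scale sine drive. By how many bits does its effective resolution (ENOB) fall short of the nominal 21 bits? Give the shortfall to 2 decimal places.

2.36 bits

N_eff = (114.0 − 1.76)/6.02 = 18.6445 bits.
Lost resolution: 21 − 18.6445 = 2.3555 bits.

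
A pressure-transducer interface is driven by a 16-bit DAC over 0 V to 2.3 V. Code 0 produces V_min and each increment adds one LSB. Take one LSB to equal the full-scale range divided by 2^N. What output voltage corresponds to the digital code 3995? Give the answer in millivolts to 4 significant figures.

140.2 mV

Span = 2.3 V. LSB = 2.3 V / 2^16.
V_out = 0 + 3995 × (2.3/65536) V
      = 0 V + 0.140205 V = 0.140205 V.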